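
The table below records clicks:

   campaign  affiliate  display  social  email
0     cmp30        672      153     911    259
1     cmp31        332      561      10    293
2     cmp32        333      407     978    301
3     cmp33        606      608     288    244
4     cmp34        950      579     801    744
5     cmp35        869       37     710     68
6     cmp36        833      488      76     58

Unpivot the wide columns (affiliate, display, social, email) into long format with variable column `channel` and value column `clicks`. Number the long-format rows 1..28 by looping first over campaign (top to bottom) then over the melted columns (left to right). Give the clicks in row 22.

37

28 rows total (7 × 4). Row 22: index ⌊(22-1)/4⌋ = 5 into campaign → cmp35; (22-1) mod 4 = 1 into the melted columns → display.
So row 22 is (cmp35, display, 37); clicks = 37.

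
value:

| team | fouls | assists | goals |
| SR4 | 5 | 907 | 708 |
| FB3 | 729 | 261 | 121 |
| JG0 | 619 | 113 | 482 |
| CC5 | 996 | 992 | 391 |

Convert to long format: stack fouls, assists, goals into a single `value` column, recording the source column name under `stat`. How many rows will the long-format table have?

12

4 team values × 3 melted columns = 12 rows.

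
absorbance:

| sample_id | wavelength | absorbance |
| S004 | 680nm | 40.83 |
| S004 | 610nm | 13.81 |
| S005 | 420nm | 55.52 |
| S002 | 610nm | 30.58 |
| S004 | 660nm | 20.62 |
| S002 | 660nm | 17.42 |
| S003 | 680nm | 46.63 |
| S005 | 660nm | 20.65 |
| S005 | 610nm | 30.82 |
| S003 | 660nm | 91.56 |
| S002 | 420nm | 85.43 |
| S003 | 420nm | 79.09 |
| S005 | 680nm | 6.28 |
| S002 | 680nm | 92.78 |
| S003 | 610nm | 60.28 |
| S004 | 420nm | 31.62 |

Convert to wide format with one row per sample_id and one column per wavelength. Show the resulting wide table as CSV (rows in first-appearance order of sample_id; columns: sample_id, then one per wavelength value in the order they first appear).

Columns: sample_id plus the 4 distinct wavelength values (680nm, 610nm, 420nm, 660nm).
For example, row S004 column 680nm takes absorbance=40.83 from the long row (S004, 680nm).

sample_id,680nm,610nm,420nm,660nm
S004,40.83,13.81,31.62,20.62
S005,6.28,30.82,55.52,20.65
S002,92.78,30.58,85.43,17.42
S003,46.63,60.28,79.09,91.56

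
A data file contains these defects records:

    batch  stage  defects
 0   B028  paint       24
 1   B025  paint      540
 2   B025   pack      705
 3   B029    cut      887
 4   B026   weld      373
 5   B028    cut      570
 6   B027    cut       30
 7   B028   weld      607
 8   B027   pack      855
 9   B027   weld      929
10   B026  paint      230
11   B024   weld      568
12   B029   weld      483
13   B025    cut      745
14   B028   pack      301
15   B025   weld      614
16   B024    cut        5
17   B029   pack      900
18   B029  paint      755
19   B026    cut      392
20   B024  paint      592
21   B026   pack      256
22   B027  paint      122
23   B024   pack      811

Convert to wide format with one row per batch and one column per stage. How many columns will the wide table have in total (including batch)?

5

1 column for batch plus 4 distinct stage values → 5 columns.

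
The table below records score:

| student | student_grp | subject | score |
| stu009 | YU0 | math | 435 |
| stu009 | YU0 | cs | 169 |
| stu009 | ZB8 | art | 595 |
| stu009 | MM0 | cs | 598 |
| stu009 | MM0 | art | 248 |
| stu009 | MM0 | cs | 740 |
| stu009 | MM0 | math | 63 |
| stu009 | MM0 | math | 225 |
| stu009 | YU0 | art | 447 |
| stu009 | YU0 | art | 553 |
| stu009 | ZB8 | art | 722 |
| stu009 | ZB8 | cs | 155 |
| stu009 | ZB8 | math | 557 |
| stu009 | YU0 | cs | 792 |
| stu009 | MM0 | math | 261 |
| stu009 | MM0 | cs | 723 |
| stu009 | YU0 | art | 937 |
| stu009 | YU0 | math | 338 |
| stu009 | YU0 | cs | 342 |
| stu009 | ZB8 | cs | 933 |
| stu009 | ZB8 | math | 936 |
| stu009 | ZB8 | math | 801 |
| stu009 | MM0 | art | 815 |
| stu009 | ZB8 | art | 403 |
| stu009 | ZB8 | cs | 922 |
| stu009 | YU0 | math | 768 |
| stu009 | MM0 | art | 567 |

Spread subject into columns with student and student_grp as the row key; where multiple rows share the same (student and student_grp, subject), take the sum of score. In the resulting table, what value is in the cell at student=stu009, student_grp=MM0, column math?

549

Rows with student=stu009, student_grp=MM0 and subject=math: score values are 63, 225, 261.
63 + 225 + 261 = 549.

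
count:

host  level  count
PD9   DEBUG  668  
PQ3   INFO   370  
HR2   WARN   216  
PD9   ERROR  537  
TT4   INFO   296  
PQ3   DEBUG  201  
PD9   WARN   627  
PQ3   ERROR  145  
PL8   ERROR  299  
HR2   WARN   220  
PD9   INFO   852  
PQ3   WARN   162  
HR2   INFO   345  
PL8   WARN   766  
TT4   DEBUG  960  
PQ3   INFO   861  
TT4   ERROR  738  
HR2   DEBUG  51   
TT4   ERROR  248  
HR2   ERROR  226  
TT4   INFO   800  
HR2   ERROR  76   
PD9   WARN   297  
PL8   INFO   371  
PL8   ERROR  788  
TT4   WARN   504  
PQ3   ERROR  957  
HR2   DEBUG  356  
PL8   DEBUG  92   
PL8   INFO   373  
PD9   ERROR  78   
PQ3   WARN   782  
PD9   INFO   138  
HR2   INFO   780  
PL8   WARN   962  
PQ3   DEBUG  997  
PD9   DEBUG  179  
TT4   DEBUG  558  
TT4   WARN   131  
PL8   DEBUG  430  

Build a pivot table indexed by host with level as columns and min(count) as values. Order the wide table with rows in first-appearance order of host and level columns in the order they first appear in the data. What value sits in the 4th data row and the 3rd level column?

With rows in first-appearance order of host, row 4 is host=TT4. level columns in first-appearance order: DEBUG, INFO, WARN, ERROR; column 3 is WARN.
Long rows with host=TT4, level=WARN: min(504, 131) = 131.

131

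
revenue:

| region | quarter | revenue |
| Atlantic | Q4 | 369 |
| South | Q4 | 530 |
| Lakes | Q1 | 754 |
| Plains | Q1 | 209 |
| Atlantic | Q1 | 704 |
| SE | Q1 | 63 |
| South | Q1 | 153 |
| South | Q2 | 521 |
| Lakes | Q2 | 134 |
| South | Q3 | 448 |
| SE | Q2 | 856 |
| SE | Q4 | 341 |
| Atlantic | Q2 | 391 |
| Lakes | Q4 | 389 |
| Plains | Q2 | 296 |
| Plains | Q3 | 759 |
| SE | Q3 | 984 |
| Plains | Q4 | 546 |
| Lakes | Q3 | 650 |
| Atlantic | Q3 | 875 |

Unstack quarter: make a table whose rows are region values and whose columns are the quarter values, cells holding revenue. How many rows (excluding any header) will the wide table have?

5

5 distinct region values → 5 rows.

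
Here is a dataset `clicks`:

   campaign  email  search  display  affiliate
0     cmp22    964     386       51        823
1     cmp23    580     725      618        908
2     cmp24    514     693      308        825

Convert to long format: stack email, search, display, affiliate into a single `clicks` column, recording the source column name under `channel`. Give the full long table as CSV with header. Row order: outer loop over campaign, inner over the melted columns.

campaign,channel,clicks
cmp22,email,964
cmp22,search,386
cmp22,display,51
cmp22,affiliate,823
cmp23,email,580
cmp23,search,725
cmp23,display,618
cmp23,affiliate,908
cmp24,email,514
cmp24,search,693
cmp24,display,308
cmp24,affiliate,825

Each (campaign, column) pair becomes one row: 3 × 4 = 12 rows.
For example, (cmp22, email) → clicks=964.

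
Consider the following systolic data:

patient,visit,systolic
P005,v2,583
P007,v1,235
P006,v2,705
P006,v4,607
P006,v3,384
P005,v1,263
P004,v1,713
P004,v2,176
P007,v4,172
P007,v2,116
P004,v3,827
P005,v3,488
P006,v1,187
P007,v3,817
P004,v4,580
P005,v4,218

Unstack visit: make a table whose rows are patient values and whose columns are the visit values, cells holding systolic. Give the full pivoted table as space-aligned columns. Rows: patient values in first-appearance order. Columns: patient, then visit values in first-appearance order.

patient  v2   v1   v4   v3 
P005     583  263  218  488
P007     116  235  172  817
P006     705  187  607  384
P004     176  713  580  827

Columns: patient plus the 4 distinct visit values (v2, v1, v4, v3).
For example, row P005 column v2 takes systolic=583 from the long row (P005, v2).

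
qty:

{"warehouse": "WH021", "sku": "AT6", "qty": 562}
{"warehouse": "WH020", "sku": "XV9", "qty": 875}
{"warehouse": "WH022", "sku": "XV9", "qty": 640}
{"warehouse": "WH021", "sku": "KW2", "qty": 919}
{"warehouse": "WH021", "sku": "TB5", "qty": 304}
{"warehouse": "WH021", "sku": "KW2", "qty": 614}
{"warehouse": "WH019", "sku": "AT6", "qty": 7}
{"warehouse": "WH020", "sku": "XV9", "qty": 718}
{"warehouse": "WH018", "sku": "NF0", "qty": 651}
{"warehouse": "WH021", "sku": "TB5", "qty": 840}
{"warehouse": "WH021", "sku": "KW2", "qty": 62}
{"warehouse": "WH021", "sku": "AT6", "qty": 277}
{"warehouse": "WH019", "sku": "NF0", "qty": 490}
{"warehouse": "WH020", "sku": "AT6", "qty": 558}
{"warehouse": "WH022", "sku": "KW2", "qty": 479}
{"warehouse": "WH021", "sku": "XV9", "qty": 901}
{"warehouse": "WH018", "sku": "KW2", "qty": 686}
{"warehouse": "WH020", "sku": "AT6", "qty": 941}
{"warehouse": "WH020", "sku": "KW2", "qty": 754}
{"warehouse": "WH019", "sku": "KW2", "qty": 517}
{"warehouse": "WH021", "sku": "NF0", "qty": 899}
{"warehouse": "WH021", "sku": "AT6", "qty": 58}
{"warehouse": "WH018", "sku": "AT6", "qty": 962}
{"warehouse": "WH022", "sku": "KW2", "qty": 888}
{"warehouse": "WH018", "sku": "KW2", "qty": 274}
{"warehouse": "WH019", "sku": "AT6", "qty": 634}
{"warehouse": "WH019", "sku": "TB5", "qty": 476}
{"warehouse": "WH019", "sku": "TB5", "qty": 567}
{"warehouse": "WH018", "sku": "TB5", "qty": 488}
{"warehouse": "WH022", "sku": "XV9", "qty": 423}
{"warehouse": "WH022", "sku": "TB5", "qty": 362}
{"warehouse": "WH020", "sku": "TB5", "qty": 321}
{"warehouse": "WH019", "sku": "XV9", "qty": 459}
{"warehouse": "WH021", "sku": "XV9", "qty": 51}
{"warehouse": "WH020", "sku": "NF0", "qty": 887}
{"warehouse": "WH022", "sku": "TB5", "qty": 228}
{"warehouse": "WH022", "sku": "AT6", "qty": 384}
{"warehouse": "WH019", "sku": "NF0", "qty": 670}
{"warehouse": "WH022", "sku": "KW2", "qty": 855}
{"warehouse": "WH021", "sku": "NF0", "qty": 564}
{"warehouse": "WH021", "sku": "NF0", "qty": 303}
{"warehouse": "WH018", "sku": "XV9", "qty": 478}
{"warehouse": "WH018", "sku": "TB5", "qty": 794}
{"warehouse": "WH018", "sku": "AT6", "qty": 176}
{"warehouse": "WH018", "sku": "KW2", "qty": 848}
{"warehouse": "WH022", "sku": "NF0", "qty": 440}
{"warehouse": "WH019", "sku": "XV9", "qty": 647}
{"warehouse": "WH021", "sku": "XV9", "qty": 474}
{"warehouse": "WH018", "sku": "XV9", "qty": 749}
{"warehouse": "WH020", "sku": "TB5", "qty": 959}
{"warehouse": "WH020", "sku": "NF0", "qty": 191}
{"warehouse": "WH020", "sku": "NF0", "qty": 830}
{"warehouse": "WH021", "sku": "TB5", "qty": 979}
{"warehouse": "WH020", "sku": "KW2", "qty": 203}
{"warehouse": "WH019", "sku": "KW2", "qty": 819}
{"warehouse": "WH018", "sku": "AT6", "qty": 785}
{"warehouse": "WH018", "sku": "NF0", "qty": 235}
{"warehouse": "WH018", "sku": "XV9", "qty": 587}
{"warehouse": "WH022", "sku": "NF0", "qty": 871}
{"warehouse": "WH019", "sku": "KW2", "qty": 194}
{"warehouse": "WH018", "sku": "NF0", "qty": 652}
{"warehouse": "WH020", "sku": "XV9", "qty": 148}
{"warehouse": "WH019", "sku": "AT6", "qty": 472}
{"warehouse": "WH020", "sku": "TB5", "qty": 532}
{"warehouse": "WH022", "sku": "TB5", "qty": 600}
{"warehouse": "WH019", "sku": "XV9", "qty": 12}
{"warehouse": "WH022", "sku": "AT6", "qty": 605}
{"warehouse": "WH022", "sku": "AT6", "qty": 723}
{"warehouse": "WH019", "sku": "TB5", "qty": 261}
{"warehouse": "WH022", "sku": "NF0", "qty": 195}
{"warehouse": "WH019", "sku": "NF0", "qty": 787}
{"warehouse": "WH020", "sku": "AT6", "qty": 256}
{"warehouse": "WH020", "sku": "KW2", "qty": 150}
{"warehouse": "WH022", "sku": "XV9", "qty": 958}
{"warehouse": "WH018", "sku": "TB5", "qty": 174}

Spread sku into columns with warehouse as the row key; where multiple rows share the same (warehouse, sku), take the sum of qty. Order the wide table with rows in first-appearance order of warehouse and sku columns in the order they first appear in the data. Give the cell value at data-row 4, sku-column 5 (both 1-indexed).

With rows in first-appearance order of warehouse, row 4 is warehouse=WH019. sku columns in first-appearance order: AT6, XV9, KW2, TB5, NF0; column 5 is NF0.
Long rows with warehouse=WH019, sku=NF0: 490 + 670 + 787 = 1947.

1947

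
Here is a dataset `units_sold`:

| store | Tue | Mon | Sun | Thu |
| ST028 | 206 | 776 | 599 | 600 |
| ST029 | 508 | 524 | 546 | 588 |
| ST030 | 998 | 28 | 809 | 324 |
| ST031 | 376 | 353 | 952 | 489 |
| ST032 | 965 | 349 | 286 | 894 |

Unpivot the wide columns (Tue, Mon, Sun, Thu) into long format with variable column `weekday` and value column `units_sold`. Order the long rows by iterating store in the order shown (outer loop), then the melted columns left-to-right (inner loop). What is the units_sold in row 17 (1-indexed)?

965

20 rows total (5 × 4). Row 17: index ⌊(17-1)/4⌋ = 4 into store → ST032; (17-1) mod 4 = 0 into the melted columns → Tue.
So row 17 is (ST032, Tue, 965); units_sold = 965.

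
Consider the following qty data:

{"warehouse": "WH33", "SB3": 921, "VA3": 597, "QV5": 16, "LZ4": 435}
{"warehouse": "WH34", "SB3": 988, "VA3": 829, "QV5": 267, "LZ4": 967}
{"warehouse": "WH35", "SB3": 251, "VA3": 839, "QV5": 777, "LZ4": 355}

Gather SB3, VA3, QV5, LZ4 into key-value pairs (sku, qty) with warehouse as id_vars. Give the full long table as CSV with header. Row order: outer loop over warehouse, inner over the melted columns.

Each (warehouse, column) pair becomes one row: 3 × 4 = 12 rows.
For example, (WH33, SB3) → qty=921.

warehouse,sku,qty
WH33,SB3,921
WH33,VA3,597
WH33,QV5,16
WH33,LZ4,435
WH34,SB3,988
WH34,VA3,829
WH34,QV5,267
WH34,LZ4,967
WH35,SB3,251
WH35,VA3,839
WH35,QV5,777
WH35,LZ4,355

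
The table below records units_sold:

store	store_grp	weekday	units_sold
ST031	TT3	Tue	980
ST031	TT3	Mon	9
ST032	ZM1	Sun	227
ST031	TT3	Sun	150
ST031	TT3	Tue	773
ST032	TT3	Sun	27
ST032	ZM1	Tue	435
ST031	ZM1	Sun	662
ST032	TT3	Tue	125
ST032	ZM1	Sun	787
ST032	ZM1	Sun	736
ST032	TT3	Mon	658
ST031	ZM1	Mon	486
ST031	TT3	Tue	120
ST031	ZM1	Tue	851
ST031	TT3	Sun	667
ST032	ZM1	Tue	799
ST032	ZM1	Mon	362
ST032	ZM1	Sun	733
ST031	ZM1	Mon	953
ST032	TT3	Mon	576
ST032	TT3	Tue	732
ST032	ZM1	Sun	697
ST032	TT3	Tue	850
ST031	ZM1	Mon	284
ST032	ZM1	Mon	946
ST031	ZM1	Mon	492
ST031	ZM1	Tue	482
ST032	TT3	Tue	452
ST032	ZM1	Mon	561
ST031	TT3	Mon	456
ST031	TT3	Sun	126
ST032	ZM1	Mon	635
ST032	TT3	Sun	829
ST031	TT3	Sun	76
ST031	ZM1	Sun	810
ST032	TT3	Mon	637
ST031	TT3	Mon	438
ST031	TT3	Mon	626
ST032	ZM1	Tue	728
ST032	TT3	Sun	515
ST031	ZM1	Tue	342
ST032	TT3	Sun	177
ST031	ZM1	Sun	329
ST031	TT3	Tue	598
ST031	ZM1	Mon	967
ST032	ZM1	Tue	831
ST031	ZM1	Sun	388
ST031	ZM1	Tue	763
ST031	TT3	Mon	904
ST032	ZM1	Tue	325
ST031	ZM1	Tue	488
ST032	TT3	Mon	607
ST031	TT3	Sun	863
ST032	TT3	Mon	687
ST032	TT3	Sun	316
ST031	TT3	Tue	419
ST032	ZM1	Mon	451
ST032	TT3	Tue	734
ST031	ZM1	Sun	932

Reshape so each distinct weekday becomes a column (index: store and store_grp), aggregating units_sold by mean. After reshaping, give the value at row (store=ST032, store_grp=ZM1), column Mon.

591

Rows with store=ST032, store_grp=ZM1 and weekday=Mon: units_sold values are 362, 946, 561, 635, 451.
(362 + 946 + 561 + 635 + 451) / 5 = 591.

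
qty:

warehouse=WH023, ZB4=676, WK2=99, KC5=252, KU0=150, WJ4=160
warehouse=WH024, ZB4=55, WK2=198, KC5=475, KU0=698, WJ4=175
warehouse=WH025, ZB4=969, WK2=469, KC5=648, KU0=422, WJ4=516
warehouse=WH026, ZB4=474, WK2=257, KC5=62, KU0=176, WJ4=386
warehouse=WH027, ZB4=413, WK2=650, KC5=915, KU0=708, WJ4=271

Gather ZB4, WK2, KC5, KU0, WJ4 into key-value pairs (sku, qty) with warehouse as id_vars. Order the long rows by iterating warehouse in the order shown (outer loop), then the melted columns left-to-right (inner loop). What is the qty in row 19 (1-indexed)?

176

25 rows total (5 × 5). Row 19: index ⌊(19-1)/5⌋ = 3 into warehouse → WH026; (19-1) mod 5 = 3 into the melted columns → KU0.
So row 19 is (WH026, KU0, 176); qty = 176.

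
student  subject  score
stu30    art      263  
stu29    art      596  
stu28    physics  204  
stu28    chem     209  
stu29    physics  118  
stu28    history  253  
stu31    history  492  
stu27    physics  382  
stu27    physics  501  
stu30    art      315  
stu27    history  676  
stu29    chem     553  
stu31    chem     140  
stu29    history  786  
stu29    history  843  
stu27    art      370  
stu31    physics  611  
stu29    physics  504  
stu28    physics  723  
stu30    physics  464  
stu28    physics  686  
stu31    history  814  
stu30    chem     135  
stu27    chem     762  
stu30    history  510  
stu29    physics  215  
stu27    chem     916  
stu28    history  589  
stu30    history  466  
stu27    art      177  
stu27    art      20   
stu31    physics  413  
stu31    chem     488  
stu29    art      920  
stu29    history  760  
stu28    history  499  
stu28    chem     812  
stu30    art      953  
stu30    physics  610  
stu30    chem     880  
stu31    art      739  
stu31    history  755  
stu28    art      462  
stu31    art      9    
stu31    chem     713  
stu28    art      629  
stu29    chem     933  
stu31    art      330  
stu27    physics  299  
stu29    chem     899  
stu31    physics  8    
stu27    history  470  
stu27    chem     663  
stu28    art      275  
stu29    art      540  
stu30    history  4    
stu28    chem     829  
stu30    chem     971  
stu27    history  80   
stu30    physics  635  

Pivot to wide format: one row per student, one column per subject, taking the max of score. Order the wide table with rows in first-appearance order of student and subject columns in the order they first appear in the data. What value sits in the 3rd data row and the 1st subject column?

629

With rows in first-appearance order of student, row 3 is student=stu28. subject columns in first-appearance order: art, physics, chem, history; column 1 is art.
Long rows with student=stu28, subject=art: max(462, 629, 275) = 629.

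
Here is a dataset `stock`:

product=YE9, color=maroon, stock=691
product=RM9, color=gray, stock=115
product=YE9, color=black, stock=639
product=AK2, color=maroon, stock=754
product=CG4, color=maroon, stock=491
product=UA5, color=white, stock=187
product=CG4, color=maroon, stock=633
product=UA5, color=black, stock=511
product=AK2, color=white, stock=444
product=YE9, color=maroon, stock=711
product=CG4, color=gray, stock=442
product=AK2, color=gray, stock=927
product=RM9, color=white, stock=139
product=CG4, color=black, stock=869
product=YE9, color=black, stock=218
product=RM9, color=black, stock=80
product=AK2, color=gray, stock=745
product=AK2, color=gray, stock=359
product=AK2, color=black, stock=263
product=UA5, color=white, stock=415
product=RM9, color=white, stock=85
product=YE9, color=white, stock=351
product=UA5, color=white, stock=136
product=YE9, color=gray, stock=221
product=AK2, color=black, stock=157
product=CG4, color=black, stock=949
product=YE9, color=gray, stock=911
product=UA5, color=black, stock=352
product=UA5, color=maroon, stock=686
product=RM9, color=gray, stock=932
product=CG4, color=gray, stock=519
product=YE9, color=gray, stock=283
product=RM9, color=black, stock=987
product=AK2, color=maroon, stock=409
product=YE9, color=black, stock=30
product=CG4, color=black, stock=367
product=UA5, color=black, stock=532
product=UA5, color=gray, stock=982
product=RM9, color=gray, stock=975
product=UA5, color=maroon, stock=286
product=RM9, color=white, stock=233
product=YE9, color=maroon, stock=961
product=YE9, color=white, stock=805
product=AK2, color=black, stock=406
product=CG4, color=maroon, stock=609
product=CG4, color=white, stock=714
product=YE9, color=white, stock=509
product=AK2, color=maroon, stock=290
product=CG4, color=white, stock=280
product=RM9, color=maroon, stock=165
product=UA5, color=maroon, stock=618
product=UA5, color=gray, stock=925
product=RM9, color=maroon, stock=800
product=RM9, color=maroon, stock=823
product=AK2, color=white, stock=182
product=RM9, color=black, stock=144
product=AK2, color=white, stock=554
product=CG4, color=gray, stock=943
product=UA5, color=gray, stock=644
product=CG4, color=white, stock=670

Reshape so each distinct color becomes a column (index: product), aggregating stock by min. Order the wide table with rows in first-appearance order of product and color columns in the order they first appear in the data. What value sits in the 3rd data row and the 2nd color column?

359

With rows in first-appearance order of product, row 3 is product=AK2. color columns in first-appearance order: maroon, gray, black, white; column 2 is gray.
Long rows with product=AK2, color=gray: min(927, 745, 359) = 359.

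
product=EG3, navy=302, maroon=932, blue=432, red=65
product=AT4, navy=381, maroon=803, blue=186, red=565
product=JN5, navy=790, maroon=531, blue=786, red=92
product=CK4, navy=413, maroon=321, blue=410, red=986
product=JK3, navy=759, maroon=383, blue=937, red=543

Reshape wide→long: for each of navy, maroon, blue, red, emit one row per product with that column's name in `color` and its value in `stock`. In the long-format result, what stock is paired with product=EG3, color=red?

Unpivoting turns each (product, wide-column) pair into one long row.
The wide cell at row EG3, column red holds 65, so the long row (EG3, red) has stock=65.

65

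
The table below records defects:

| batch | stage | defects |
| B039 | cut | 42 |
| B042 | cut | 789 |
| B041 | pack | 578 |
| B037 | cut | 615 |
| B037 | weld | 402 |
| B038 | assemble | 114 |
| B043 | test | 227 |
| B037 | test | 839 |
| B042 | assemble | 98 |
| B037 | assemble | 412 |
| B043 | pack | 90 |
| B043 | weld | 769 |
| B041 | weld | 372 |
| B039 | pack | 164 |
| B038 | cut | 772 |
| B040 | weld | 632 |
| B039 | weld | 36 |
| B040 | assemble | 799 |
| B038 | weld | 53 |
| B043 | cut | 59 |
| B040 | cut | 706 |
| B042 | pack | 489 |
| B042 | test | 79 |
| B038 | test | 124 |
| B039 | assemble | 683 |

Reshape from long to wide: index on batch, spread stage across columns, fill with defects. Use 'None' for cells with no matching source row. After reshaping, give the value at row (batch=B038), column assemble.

114

The long row with batch=B038, stage=assemble has defects=114.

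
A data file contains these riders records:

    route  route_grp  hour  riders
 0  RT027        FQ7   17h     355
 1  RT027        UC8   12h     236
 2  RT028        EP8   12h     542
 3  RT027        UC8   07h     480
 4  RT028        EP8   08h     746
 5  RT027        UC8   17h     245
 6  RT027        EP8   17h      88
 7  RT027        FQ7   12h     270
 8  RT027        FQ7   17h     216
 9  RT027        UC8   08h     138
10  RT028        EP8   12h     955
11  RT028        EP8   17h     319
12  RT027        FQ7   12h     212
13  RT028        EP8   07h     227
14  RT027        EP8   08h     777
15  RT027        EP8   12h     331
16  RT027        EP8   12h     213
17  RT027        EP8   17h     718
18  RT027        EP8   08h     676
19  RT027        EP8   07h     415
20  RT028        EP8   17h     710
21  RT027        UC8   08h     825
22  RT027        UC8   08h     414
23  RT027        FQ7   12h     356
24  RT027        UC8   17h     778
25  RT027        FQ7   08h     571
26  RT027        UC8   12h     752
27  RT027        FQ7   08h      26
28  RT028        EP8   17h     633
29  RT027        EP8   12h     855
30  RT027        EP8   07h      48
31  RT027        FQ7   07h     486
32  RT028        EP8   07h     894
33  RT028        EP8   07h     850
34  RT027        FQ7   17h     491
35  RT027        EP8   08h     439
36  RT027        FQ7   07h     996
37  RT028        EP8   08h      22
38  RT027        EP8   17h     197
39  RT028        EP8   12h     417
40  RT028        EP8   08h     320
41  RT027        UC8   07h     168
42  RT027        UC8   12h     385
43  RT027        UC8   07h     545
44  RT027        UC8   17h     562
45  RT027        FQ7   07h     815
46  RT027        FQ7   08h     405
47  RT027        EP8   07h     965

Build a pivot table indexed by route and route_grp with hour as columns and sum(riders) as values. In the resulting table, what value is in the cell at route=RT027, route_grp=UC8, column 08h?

1377

Rows with route=RT027, route_grp=UC8 and hour=08h: riders values are 138, 825, 414.
138 + 825 + 414 = 1377.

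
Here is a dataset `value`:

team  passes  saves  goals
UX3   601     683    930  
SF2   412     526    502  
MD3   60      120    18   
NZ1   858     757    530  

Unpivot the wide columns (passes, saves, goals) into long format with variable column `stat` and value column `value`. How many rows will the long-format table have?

12

4 team values × 3 melted columns = 12 rows.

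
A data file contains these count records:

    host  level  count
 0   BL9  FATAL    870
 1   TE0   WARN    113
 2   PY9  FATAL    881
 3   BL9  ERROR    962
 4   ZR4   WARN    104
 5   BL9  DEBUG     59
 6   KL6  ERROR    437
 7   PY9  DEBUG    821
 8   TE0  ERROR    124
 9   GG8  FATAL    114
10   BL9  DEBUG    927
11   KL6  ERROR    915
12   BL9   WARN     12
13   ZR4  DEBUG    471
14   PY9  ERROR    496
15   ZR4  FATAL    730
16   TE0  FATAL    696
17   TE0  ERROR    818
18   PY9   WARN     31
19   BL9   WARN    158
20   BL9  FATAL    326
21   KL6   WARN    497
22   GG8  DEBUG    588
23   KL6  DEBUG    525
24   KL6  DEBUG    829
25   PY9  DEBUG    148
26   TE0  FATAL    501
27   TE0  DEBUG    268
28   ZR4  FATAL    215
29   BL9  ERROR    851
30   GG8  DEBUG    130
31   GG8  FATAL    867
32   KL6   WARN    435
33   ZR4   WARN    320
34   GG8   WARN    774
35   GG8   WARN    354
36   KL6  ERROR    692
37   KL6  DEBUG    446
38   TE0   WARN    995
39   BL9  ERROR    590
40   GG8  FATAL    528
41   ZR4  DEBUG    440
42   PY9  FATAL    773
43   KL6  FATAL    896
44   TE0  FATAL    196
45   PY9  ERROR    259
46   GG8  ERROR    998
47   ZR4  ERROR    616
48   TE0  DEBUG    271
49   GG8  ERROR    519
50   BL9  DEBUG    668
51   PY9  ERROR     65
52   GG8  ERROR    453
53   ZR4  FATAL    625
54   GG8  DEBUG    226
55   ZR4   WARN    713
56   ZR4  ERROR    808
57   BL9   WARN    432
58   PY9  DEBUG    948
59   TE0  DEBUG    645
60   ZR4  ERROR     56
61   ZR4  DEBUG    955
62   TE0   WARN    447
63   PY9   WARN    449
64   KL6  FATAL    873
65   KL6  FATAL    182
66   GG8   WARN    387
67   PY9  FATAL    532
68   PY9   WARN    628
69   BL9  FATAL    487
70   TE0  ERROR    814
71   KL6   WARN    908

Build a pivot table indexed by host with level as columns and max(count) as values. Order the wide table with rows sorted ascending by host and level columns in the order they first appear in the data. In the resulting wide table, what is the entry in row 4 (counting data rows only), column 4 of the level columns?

With rows sorted ascending by host, row 4 is host=PY9. level columns in first-appearance order: FATAL, WARN, ERROR, DEBUG; column 4 is DEBUG.
Long rows with host=PY9, level=DEBUG: max(821, 148, 948) = 948.

948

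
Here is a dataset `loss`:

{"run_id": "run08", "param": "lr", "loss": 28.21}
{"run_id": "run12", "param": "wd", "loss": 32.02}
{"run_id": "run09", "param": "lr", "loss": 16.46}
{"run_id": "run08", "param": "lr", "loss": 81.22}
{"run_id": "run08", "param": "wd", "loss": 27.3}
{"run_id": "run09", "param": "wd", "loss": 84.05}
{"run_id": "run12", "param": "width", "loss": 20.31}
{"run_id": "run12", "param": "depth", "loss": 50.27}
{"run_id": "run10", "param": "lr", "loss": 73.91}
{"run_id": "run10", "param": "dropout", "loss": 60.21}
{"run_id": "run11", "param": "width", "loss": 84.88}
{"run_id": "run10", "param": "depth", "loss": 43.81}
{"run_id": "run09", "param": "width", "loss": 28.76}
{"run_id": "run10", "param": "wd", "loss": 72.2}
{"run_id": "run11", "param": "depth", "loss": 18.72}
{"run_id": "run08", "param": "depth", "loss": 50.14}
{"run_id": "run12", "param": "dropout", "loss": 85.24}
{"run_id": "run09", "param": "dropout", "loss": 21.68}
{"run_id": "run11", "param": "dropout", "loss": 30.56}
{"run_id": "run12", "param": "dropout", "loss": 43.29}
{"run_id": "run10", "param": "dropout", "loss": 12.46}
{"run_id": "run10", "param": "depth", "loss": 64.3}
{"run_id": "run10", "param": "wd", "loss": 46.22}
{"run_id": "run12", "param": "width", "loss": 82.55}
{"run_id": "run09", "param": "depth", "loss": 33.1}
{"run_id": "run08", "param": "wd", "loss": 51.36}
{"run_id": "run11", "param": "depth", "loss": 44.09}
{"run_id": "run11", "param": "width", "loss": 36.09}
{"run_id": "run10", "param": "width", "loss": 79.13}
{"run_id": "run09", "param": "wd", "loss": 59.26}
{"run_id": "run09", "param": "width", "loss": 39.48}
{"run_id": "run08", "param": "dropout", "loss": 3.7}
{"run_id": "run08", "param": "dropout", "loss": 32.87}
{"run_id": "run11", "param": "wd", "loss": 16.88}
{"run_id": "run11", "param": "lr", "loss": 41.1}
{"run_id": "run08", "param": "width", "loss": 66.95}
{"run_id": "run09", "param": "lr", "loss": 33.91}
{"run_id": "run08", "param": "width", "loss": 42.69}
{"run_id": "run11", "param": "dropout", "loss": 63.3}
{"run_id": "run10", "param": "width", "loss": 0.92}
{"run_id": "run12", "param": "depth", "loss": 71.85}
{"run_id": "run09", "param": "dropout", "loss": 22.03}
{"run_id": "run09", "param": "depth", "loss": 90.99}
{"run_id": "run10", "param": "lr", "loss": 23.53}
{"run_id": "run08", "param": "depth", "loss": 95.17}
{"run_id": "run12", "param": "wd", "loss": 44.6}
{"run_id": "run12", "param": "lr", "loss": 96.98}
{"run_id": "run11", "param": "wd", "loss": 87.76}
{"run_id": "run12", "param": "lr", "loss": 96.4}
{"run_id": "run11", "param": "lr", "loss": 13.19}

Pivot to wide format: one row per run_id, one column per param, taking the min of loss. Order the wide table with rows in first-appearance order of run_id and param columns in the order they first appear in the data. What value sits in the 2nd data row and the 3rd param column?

20.31

With rows in first-appearance order of run_id, row 2 is run_id=run12. param columns in first-appearance order: lr, wd, width, depth, dropout; column 3 is width.
Long rows with run_id=run12, param=width: min(20.31, 82.55) = 20.31.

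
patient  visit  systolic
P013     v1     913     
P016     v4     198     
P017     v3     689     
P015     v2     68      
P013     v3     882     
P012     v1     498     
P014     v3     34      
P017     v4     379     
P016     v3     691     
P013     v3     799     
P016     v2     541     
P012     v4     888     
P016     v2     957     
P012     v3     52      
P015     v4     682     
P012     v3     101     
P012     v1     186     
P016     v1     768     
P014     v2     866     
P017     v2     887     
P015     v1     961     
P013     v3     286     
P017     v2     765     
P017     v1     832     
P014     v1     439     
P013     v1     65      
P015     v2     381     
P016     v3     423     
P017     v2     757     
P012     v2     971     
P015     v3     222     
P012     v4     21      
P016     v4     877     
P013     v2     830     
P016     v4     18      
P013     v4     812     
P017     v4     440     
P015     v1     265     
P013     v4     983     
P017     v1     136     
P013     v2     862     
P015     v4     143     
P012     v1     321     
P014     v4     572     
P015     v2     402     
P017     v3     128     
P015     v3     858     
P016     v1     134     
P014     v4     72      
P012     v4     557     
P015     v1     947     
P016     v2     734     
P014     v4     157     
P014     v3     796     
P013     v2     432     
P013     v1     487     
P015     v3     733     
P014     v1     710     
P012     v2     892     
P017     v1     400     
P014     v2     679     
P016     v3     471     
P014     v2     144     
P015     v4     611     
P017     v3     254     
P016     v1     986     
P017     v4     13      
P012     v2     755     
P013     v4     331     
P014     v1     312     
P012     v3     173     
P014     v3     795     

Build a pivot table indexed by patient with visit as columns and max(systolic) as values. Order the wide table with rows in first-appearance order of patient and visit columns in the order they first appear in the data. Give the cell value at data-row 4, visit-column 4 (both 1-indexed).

402

With rows in first-appearance order of patient, row 4 is patient=P015. visit columns in first-appearance order: v1, v4, v3, v2; column 4 is v2.
Long rows with patient=P015, visit=v2: max(68, 381, 402) = 402.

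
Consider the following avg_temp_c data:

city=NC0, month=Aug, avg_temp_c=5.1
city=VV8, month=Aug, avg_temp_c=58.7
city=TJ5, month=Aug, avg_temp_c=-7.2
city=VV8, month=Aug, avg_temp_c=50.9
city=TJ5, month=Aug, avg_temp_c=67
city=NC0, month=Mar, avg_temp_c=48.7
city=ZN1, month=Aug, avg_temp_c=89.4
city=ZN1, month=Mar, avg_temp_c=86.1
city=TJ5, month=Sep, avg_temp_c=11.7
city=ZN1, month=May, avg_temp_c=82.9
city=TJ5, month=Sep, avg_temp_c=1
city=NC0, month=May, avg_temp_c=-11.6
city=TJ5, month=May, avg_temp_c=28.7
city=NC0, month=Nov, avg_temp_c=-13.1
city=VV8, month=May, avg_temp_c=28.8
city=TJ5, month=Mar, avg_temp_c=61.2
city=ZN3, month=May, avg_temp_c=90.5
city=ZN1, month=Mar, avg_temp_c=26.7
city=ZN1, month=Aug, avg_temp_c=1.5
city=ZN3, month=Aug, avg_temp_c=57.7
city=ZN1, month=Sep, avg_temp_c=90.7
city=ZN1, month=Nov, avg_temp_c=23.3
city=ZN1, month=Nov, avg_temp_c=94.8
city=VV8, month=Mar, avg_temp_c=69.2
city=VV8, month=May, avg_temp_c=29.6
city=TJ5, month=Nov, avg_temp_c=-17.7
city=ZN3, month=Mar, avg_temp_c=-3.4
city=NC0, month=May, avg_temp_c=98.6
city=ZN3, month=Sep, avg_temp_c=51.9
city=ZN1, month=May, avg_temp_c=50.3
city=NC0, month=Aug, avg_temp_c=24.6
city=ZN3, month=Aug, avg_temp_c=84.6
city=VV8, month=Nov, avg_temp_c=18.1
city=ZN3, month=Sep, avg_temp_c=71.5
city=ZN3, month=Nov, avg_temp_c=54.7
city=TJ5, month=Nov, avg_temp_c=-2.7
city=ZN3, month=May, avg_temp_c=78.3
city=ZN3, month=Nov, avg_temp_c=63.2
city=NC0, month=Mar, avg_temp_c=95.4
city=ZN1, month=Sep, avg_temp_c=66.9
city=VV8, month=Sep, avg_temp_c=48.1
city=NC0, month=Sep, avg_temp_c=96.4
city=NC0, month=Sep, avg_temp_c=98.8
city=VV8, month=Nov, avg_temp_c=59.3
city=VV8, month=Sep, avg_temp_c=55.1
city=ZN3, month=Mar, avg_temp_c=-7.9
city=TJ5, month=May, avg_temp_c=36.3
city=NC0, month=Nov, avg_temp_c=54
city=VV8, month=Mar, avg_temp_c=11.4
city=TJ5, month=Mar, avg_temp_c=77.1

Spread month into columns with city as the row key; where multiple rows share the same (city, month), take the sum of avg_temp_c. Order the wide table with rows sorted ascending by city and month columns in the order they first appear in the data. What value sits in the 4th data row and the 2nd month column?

With rows sorted ascending by city, row 4 is city=ZN1. month columns in first-appearance order: Aug, Mar, Sep, May, Nov; column 2 is Mar.
Long rows with city=ZN1, month=Mar: 86.1 + 26.7 = 112.8.

112.8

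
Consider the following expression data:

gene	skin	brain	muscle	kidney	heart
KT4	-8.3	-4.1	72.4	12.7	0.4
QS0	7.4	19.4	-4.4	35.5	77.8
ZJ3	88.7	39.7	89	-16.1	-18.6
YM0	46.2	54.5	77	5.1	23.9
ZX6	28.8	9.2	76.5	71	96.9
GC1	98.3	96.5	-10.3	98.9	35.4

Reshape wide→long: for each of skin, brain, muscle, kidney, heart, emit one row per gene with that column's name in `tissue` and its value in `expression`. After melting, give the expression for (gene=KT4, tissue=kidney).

12.7

Unpivoting turns each (gene, wide-column) pair into one long row.
The wide cell at row KT4, column kidney holds 12.7, so the long row (KT4, kidney) has expression=12.7.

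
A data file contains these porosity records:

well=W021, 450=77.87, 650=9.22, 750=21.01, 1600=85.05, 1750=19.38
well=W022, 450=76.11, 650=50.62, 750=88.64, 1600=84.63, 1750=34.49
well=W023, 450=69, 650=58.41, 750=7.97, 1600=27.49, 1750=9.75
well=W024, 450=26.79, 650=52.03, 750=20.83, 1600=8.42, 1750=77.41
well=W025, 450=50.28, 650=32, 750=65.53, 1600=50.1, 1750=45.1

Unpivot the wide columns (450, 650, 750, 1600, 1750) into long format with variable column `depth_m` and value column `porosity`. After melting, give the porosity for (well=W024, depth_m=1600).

8.42

Unpivoting turns each (well, wide-column) pair into one long row.
The wide cell at row W024, column 1600 holds 8.42, so the long row (W024, 1600) has porosity=8.42.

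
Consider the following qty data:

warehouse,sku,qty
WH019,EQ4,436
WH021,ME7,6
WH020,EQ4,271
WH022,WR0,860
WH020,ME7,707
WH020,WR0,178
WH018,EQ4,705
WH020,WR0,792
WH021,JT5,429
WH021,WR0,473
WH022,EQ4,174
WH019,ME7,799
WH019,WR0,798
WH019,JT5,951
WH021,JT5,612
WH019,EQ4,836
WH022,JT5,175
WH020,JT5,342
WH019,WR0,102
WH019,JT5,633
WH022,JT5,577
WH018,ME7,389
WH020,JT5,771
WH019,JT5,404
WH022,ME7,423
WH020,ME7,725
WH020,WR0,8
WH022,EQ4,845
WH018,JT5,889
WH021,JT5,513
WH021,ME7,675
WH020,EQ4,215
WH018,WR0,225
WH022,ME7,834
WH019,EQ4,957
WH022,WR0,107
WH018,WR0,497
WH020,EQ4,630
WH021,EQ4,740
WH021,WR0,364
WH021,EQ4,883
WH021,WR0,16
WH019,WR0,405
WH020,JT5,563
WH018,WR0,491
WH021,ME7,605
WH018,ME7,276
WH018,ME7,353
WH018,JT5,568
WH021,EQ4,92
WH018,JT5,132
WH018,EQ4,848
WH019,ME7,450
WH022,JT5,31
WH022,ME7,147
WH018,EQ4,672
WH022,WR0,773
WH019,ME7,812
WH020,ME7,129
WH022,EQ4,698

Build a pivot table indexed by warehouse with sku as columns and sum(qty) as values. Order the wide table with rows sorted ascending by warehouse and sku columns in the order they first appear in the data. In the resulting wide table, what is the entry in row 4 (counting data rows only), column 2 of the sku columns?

1286

With rows sorted ascending by warehouse, row 4 is warehouse=WH021. sku columns in first-appearance order: EQ4, ME7, WR0, JT5; column 2 is ME7.
Long rows with warehouse=WH021, sku=ME7: 6 + 675 + 605 = 1286.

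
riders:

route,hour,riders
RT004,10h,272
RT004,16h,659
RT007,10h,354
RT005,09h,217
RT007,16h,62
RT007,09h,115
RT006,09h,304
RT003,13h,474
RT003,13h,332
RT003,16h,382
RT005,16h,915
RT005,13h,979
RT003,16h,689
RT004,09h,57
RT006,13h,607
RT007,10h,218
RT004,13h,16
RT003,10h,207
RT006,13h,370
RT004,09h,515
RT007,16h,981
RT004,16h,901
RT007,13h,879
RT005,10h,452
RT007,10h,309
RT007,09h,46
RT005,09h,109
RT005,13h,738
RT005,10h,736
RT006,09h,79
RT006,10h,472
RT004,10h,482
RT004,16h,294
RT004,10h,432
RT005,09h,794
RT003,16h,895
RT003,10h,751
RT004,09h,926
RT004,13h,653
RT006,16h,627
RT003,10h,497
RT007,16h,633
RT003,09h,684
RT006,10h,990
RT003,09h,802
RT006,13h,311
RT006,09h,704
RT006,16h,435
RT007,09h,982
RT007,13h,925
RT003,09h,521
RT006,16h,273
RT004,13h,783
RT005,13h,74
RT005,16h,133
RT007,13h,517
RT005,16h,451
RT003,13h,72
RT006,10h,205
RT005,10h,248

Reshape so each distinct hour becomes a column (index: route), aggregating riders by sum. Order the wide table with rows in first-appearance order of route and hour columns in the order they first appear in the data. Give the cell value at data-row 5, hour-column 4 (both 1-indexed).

With rows in first-appearance order of route, row 5 is route=RT003. hour columns in first-appearance order: 10h, 16h, 09h, 13h; column 4 is 13h.
Long rows with route=RT003, hour=13h: 474 + 332 + 72 = 878.

878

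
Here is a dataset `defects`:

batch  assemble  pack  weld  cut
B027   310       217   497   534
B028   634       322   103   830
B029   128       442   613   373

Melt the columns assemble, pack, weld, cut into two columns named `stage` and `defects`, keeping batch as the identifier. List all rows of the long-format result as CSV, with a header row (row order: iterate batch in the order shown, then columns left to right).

Each (batch, column) pair becomes one row: 3 × 4 = 12 rows.
For example, (B027, assemble) → defects=310.

batch,stage,defects
B027,assemble,310
B027,pack,217
B027,weld,497
B027,cut,534
B028,assemble,634
B028,pack,322
B028,weld,103
B028,cut,830
B029,assemble,128
B029,pack,442
B029,weld,613
B029,cut,373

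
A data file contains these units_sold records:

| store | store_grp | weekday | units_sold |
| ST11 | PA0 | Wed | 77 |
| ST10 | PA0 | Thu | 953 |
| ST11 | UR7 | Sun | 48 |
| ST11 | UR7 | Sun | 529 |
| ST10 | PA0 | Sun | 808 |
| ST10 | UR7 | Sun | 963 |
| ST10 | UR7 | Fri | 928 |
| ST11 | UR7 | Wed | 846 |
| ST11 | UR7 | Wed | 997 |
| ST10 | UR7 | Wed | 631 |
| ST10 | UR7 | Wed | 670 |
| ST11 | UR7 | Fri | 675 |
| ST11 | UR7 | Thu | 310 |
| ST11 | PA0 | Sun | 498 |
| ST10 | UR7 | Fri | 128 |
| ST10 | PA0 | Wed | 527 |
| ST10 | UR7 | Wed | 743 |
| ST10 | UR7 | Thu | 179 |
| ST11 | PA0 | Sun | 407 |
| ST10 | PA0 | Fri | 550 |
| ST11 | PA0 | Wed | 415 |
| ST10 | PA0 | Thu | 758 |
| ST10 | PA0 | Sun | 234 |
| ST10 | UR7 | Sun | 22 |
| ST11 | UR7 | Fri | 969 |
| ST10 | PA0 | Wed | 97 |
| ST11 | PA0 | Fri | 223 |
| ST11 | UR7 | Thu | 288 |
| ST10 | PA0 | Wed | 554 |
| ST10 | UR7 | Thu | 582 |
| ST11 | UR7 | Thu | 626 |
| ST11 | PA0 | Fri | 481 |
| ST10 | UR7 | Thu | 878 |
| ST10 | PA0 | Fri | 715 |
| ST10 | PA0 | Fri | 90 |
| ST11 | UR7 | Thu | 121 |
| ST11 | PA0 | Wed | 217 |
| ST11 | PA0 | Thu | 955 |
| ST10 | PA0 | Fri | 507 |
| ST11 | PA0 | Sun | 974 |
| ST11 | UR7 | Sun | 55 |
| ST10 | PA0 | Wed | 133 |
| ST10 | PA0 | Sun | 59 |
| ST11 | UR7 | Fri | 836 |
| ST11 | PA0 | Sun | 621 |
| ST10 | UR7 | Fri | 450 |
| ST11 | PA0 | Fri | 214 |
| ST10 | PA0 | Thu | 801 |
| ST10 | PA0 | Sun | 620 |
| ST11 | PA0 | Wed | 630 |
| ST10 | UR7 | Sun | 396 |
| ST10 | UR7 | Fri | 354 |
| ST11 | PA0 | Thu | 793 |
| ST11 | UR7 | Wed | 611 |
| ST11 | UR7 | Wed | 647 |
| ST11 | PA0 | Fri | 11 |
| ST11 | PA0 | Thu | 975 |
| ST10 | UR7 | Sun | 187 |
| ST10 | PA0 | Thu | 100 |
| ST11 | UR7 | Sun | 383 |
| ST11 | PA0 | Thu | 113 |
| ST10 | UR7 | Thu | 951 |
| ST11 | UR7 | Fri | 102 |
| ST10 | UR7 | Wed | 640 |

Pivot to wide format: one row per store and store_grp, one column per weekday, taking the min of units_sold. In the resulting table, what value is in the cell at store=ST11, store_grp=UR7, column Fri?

Rows with store=ST11, store_grp=UR7 and weekday=Fri: units_sold values are 675, 969, 836, 102.
min(675, 969, 836, 102) = 102.

102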